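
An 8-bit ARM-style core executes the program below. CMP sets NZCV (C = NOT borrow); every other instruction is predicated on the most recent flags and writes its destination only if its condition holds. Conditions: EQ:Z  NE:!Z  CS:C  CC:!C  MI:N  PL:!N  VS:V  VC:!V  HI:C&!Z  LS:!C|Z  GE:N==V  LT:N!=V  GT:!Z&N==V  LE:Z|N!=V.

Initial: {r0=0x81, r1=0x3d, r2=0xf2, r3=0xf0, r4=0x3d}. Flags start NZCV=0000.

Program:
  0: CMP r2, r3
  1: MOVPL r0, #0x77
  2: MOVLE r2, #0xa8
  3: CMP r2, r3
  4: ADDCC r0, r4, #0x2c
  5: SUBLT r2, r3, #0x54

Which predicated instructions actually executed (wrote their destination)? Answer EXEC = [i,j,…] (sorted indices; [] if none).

[0] flags=0010 → (cmp)
[1] flags=0010 PL?T → r0=0x77
[2] flags=0010 LE?F → skip
[3] flags=0010 → (cmp)
[4] flags=0010 CC?F → skip
[5] flags=0010 LT?F → skip

EXEC = [1]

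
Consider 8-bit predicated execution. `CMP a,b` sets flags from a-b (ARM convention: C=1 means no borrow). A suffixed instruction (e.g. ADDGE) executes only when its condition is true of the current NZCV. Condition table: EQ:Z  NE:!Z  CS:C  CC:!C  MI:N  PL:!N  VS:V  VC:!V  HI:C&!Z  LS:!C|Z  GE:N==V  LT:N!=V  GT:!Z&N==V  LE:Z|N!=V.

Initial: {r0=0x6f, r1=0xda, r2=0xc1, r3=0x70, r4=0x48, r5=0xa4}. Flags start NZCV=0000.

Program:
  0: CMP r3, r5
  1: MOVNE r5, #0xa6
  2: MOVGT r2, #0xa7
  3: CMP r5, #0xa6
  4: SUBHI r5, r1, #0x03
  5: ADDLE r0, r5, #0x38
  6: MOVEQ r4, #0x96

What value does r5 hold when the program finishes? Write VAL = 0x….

[0] flags=1001 → (cmp)
[1] flags=1001 NE?T → r5=0xa6
[2] flags=1001 GT?T → r2=0xa7
[3] flags=0110 → (cmp)
[4] flags=0110 HI?F → skip
[5] flags=0110 LE?T → r0=0xde
[6] flags=0110 EQ?T → r4=0x96

VAL = 0xa6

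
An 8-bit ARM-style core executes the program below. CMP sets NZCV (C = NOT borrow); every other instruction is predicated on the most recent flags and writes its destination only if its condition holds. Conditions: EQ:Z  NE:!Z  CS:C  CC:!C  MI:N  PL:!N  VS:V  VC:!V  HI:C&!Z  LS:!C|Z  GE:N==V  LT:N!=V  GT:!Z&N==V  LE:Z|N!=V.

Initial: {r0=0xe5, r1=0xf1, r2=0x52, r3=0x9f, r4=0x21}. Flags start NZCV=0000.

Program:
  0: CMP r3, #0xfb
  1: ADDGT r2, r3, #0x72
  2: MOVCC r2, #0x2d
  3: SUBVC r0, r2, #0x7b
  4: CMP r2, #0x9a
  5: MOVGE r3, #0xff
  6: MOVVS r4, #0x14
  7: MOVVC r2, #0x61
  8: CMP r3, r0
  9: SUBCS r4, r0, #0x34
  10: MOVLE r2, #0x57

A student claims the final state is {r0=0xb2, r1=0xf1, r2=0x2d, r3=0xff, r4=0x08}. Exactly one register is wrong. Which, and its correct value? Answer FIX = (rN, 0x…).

[0] flags=1000 → (cmp)
[1] flags=1000 GT?F → skip
[2] flags=1000 CC?T → r2=0x2d
[3] flags=1000 VC?T → r0=0xb2
[4] flags=1001 → (cmp)
[5] flags=1001 GE?T → r3=0xff
[6] flags=1001 VS?T → r4=0x14
[7] flags=1001 VC?F → skip
[8] flags=0010 → (cmp)
[9] flags=0010 CS?T → r4=0x7e
[10] flags=0010 LE?F → skip

FIX = (r4, 0x7e)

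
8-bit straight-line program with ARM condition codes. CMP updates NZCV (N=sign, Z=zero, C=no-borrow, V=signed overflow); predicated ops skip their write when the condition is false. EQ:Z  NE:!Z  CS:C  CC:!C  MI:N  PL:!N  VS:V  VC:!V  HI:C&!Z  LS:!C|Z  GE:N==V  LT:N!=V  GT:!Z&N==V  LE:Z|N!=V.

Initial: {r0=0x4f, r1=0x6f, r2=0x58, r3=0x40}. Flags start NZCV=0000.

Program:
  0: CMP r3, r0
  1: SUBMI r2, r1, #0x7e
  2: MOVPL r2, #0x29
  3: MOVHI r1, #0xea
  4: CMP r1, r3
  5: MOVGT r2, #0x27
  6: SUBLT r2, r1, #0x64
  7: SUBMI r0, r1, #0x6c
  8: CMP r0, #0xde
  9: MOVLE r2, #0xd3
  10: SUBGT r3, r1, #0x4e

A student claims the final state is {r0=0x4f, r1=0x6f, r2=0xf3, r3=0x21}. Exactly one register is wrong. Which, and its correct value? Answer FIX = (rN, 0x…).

FIX = (r2, 0x27)

0: ✓ CMP  NZCV=1000
1: ✓ SUBMI  r2←0xf1
2: · MOVPL
3: · MOVHI
4: ✓ CMP  NZCV=0010
5: ✓ MOVGT  r2←0x27
6: · SUBLT
7: · SUBMI
8: ✓ CMP  NZCV=0000
9: · MOVLE
10: ✓ SUBGT  r3←0x21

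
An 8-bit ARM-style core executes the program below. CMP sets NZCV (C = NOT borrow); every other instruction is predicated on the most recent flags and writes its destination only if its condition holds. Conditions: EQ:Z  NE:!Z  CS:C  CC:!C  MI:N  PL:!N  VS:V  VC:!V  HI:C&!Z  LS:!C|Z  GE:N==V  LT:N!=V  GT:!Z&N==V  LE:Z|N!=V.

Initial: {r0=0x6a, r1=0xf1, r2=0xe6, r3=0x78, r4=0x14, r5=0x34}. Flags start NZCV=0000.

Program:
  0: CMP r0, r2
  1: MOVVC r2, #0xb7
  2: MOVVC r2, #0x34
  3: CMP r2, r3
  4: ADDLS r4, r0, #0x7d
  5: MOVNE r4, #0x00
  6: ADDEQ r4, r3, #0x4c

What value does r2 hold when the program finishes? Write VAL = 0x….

[0] flags=1001 → (cmp)
[1] flags=1001 VC?F → skip
[2] flags=1001 VC?F → skip
[3] flags=0011 → (cmp)
[4] flags=0011 LS?F → skip
[5] flags=0011 NE?T → r4=0x00
[6] flags=0011 EQ?F → skip

VAL = 0xe6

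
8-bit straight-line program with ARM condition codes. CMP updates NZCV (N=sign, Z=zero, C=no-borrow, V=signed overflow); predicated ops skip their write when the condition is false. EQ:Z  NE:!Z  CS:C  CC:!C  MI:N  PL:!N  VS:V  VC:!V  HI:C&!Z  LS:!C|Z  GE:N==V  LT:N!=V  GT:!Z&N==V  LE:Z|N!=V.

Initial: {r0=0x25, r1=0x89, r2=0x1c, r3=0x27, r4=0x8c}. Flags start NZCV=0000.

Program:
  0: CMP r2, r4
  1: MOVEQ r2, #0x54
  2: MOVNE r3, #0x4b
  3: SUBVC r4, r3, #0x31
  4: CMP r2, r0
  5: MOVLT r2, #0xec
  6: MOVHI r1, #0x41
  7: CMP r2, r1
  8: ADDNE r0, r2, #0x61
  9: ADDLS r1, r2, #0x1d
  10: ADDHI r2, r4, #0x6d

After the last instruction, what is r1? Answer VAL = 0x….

[0] flags=1001 → (cmp)
[1] flags=1001 EQ?F → skip
[2] flags=1001 NE?T → r3=0x4b
[3] flags=1001 VC?F → skip
[4] flags=1000 → (cmp)
[5] flags=1000 LT?T → r2=0xec
[6] flags=1000 HI?F → skip
[7] flags=0010 → (cmp)
[8] flags=0010 NE?T → r0=0x4d
[9] flags=0010 LS?F → skip
[10] flags=0010 HI?T → r2=0xf9

VAL = 0x89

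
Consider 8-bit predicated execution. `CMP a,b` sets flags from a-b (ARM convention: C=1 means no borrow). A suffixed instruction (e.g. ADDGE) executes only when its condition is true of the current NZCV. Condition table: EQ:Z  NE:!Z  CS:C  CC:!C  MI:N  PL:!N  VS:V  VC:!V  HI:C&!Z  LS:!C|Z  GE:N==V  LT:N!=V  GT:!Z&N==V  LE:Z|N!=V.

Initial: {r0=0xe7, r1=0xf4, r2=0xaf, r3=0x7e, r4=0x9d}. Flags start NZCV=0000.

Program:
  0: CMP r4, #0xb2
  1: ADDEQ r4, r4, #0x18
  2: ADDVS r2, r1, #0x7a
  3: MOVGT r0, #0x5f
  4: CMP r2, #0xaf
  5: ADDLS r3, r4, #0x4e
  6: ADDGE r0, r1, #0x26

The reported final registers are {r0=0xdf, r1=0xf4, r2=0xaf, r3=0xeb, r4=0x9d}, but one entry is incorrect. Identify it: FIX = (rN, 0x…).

FIX = (r0, 0x1a)

0: ✓ CMP  NZCV=1000
1: · ADDEQ
2: · ADDVS
3: · MOVGT
4: ✓ CMP  NZCV=0110
5: ✓ ADDLS  r3←0xeb
6: ✓ ADDGE  r0←0x1a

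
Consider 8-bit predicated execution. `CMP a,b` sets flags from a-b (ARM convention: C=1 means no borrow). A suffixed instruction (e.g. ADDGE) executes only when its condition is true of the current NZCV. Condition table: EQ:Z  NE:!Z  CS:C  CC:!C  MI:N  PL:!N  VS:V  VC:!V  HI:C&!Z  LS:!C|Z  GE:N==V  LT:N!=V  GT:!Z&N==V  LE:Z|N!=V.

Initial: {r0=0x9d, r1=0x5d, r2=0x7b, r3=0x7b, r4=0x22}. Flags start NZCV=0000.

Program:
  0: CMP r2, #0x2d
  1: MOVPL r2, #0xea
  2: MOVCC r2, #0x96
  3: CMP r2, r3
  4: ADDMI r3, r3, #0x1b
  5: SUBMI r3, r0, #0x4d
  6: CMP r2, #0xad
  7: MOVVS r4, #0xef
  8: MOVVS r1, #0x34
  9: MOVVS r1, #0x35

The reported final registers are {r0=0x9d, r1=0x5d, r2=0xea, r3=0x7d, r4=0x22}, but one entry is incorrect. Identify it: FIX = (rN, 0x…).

FIX = (r3, 0x7b)

0: ✓ CMP  NZCV=0010
1: ✓ MOVPL  r2←0xea
2: · MOVCC
3: ✓ CMP  NZCV=0011
4: · ADDMI
5: · SUBMI
6: ✓ CMP  NZCV=0010
7: · MOVVS
8: · MOVVS
9: · MOVVS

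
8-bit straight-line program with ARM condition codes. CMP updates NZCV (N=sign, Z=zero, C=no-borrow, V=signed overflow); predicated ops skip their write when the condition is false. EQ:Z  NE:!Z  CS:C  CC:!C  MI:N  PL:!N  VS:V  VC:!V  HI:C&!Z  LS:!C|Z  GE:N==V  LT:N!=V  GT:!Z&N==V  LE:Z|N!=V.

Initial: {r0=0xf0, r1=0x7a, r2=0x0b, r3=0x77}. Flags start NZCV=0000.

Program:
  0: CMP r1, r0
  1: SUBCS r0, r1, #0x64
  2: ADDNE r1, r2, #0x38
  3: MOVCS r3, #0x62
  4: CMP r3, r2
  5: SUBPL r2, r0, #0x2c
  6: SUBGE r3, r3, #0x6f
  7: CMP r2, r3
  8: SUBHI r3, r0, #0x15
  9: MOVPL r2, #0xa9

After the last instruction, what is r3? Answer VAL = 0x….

0: ✓ CMP  NZCV=1001
1: · SUBCS
2: ✓ ADDNE  r1←0x43
3: · MOVCS
4: ✓ CMP  NZCV=0010
5: ✓ SUBPL  r2←0xc4
6: ✓ SUBGE  r3←0x08
7: ✓ CMP  NZCV=1010
8: ✓ SUBHI  r3←0xdb
9: · MOVPL

VAL = 0xdb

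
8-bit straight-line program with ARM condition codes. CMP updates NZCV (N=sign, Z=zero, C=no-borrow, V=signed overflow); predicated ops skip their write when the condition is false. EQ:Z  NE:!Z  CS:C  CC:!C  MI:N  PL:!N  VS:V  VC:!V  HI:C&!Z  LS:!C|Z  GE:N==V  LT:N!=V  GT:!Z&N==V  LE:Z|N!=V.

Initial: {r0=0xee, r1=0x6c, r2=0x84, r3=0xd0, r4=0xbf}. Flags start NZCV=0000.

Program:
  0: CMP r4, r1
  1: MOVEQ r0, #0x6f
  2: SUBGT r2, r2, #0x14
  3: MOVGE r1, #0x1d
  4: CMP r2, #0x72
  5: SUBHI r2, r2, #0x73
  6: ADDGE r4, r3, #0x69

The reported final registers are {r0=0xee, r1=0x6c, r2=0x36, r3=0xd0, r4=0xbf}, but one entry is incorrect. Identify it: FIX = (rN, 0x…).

[0] flags=0011 → (cmp)
[1] flags=0011 EQ?F → skip
[2] flags=0011 GT?F → skip
[3] flags=0011 GE?F → skip
[4] flags=0011 → (cmp)
[5] flags=0011 HI?T → r2=0x11
[6] flags=0011 GE?F → skip

FIX = (r2, 0x11)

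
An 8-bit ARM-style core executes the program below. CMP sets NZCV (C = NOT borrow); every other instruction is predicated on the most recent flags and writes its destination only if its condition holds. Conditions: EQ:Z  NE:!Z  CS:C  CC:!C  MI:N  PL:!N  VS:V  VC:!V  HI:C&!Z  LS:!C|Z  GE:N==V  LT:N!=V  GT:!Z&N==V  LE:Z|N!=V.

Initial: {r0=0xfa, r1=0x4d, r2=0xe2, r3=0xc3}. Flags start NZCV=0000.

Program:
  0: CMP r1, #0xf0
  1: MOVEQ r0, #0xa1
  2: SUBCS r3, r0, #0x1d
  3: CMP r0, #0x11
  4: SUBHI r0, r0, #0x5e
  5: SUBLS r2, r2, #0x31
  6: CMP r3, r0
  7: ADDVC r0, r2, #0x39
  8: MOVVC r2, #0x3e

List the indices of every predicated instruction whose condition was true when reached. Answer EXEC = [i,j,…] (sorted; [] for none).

[0] flags=0000 → (cmp)
[1] flags=0000 EQ?F → skip
[2] flags=0000 CS?F → skip
[3] flags=1010 → (cmp)
[4] flags=1010 HI?T → r0=0x9c
[5] flags=1010 LS?F → skip
[6] flags=0010 → (cmp)
[7] flags=0010 VC?T → r0=0x1b
[8] flags=0010 VC?T → r2=0x3e

EXEC = [4,7,8]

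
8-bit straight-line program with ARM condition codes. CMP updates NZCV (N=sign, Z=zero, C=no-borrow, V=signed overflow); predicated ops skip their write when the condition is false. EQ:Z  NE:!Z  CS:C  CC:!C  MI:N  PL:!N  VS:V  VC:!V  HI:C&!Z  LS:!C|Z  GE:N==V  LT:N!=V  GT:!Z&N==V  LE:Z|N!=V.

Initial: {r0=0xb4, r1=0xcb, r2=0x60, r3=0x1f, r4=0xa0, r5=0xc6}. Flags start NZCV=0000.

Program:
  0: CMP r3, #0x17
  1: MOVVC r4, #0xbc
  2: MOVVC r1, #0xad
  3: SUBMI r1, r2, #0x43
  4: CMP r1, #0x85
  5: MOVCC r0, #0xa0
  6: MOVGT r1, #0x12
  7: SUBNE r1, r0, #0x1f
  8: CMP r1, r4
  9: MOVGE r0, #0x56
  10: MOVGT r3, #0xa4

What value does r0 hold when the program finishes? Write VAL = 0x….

VAL = 0xb4

0: ✓ CMP  NZCV=0010
1: ✓ MOVVC  r4←0xbc
2: ✓ MOVVC  r1←0xad
3: · SUBMI
4: ✓ CMP  NZCV=0010
5: · MOVCC
6: ✓ MOVGT  r1←0x12
7: ✓ SUBNE  r1←0x95
8: ✓ CMP  NZCV=1000
9: · MOVGE
10: · MOVGT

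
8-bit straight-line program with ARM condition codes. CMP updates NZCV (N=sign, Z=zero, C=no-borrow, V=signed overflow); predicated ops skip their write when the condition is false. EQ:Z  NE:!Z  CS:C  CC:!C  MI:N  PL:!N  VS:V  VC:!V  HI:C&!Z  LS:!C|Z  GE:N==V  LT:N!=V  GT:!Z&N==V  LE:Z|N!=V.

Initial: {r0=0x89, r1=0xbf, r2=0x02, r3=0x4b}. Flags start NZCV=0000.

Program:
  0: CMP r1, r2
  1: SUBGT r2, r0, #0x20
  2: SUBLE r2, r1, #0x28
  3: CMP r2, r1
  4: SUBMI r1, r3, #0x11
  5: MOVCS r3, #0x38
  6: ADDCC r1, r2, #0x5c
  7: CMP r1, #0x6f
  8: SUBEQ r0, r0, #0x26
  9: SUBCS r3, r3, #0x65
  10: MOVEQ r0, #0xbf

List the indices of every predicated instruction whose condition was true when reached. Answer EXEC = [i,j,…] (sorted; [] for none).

0: ✓ CMP  NZCV=1010
1: · SUBGT
2: ✓ SUBLE  r2←0x97
3: ✓ CMP  NZCV=1000
4: ✓ SUBMI  r1←0x3a
5: · MOVCS
6: ✓ ADDCC  r1←0xf3
7: ✓ CMP  NZCV=1010
8: · SUBEQ
9: ✓ SUBCS  r3←0xe6
10: · MOVEQ

EXEC = [2,4,6,9]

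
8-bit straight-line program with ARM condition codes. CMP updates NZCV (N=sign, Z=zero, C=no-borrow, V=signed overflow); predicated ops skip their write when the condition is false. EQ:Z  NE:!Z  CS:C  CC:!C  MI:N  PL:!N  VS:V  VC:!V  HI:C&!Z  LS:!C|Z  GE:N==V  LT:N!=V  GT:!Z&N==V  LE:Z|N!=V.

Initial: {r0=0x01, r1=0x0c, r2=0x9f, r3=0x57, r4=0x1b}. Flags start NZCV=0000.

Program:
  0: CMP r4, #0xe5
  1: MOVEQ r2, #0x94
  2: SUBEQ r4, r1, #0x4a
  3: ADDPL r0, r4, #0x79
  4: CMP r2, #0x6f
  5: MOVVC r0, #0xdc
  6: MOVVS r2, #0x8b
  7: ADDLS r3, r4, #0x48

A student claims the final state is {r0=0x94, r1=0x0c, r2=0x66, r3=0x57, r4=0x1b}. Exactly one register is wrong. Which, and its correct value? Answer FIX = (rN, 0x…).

FIX = (r2, 0x8b)

[0] flags=0000 → (cmp)
[1] flags=0000 EQ?F → skip
[2] flags=0000 EQ?F → skip
[3] flags=0000 PL?T → r0=0x94
[4] flags=0011 → (cmp)
[5] flags=0011 VC?F → skip
[6] flags=0011 VS?T → r2=0x8b
[7] flags=0011 LS?F → skip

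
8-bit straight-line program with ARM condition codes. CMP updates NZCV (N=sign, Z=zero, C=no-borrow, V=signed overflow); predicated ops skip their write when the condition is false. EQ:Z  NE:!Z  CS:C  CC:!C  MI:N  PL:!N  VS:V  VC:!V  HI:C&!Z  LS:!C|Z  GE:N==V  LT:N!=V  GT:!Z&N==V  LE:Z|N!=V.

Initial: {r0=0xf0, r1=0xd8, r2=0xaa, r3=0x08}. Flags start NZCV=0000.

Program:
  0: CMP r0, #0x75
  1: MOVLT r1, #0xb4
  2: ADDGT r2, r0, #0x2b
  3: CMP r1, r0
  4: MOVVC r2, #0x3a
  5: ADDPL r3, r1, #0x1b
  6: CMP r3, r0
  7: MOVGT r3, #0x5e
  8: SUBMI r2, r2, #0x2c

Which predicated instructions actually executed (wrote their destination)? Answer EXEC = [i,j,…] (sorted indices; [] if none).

EXEC = [1,4,7]

[0] flags=0011 → (cmp)
[1] flags=0011 LT?T → r1=0xb4
[2] flags=0011 GT?F → skip
[3] flags=1000 → (cmp)
[4] flags=1000 VC?T → r2=0x3a
[5] flags=1000 PL?F → skip
[6] flags=0000 → (cmp)
[7] flags=0000 GT?T → r3=0x5e
[8] flags=0000 MI?F → skip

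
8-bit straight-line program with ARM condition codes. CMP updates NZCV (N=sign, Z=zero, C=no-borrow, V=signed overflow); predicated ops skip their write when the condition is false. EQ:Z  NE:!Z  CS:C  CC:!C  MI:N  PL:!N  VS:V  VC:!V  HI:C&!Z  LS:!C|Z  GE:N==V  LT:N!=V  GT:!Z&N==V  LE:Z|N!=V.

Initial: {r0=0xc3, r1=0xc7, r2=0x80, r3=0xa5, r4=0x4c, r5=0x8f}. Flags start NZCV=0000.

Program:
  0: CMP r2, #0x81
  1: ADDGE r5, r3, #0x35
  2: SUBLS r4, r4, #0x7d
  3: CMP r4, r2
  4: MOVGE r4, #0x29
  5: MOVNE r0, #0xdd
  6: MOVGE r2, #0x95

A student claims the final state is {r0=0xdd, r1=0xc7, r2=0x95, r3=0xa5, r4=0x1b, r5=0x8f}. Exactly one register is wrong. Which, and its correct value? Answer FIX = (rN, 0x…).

FIX = (r4, 0x29)

[0] flags=1000 → (cmp)
[1] flags=1000 GE?F → skip
[2] flags=1000 LS?T → r4=0xcf
[3] flags=0010 → (cmp)
[4] flags=0010 GE?T → r4=0x29
[5] flags=0010 NE?T → r0=0xdd
[6] flags=0010 GE?T → r2=0x95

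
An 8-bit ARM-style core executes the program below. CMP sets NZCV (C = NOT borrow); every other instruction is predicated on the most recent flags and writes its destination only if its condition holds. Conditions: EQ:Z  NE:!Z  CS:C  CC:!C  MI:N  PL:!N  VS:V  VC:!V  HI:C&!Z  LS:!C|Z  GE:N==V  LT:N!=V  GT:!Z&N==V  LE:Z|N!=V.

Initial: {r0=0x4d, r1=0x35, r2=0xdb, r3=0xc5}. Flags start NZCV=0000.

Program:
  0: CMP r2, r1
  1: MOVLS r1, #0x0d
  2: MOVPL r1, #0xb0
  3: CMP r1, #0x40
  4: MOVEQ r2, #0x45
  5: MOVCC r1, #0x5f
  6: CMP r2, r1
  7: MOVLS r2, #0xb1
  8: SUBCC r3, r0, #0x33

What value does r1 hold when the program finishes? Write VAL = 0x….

VAL = 0x5f

[0] flags=1010 → (cmp)
[1] flags=1010 LS?F → skip
[2] flags=1010 PL?F → skip
[3] flags=1000 → (cmp)
[4] flags=1000 EQ?F → skip
[5] flags=1000 CC?T → r1=0x5f
[6] flags=0011 → (cmp)
[7] flags=0011 LS?F → skip
[8] flags=0011 CC?F → skip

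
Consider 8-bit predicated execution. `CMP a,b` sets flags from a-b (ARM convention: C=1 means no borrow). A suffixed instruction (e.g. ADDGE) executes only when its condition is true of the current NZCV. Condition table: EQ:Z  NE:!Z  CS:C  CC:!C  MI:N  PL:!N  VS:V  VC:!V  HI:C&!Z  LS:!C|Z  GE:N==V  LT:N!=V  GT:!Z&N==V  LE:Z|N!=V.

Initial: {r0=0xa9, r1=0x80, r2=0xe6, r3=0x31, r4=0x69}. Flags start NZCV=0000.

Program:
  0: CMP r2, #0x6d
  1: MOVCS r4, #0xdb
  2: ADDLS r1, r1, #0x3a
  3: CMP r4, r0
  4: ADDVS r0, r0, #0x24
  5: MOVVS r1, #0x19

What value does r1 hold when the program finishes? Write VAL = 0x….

VAL = 0x80

0: ✓ CMP  NZCV=0011
1: ✓ MOVCS  r4←0xdb
2: · ADDLS
3: ✓ CMP  NZCV=0010
4: · ADDVS
5: · MOVVS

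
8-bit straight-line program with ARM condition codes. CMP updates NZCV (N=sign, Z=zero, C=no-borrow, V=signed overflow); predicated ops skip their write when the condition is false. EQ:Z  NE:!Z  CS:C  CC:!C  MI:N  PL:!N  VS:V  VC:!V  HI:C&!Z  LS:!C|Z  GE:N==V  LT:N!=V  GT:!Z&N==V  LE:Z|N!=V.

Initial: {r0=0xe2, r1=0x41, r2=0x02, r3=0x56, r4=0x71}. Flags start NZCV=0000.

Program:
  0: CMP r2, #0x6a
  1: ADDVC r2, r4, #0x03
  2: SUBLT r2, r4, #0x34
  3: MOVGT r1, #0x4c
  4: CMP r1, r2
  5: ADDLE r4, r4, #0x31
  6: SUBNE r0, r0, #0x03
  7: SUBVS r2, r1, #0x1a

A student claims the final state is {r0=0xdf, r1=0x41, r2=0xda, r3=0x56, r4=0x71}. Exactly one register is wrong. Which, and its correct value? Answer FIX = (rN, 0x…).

FIX = (r2, 0x3d)

0: ✓ CMP  NZCV=1000
1: ✓ ADDVC  r2←0x74
2: ✓ SUBLT  r2←0x3d
3: · MOVGT
4: ✓ CMP  NZCV=0010
5: · ADDLE
6: ✓ SUBNE  r0←0xdf
7: · SUBVS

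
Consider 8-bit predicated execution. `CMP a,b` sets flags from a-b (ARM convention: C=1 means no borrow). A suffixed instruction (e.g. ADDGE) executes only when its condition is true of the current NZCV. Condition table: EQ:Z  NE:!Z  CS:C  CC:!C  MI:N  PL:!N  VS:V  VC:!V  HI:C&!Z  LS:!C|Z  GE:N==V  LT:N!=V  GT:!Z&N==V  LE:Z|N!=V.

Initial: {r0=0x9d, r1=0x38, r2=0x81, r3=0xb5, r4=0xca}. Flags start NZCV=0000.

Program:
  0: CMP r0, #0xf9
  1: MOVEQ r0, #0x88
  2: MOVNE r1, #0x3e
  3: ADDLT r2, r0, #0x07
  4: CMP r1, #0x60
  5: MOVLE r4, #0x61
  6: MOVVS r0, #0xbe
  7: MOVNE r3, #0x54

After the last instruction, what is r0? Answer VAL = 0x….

VAL = 0x9d

0: ✓ CMP  NZCV=1000
1: · MOVEQ
2: ✓ MOVNE  r1←0x3e
3: ✓ ADDLT  r2←0xa4
4: ✓ CMP  NZCV=1000
5: ✓ MOVLE  r4←0x61
6: · MOVVS
7: ✓ MOVNE  r3←0x54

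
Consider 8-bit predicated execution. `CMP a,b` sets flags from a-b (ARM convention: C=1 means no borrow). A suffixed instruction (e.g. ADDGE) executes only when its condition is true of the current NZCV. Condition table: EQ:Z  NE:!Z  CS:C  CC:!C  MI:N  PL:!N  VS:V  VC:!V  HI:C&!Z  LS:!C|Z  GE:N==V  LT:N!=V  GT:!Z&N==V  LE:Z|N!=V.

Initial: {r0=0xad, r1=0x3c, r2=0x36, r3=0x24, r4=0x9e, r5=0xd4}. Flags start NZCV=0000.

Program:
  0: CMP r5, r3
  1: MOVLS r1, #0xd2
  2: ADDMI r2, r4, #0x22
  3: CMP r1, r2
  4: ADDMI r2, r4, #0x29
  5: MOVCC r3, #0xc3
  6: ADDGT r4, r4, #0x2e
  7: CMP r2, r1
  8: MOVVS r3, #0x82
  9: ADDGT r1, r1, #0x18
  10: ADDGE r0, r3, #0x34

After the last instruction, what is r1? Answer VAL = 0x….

VAL = 0x3c

0: ✓ CMP  NZCV=1010
1: · MOVLS
2: ✓ ADDMI  r2←0xc0
3: ✓ CMP  NZCV=0000
4: · ADDMI
5: ✓ MOVCC  r3←0xc3
6: ✓ ADDGT  r4←0xcc
7: ✓ CMP  NZCV=1010
8: · MOVVS
9: · ADDGT
10: · ADDGE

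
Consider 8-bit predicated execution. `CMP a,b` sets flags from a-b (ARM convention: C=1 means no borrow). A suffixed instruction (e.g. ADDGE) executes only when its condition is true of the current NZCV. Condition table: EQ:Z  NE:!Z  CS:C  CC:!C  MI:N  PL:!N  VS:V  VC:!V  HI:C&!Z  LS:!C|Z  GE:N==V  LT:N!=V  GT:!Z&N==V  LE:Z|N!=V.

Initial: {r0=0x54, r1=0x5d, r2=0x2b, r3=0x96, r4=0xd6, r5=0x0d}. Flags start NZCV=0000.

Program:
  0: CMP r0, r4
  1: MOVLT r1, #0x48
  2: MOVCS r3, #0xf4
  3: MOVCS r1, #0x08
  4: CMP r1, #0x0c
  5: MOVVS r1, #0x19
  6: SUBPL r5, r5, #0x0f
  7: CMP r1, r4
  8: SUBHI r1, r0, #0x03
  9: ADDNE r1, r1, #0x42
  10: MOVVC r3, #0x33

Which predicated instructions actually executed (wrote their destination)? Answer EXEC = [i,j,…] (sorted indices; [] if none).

0: ✓ CMP  NZCV=0000
1: · MOVLT
2: · MOVCS
3: · MOVCS
4: ✓ CMP  NZCV=0010
5: · MOVVS
6: ✓ SUBPL  r5←0xfe
7: ✓ CMP  NZCV=1001
8: · SUBHI
9: ✓ ADDNE  r1←0x9f
10: · MOVVC

EXEC = [6,9]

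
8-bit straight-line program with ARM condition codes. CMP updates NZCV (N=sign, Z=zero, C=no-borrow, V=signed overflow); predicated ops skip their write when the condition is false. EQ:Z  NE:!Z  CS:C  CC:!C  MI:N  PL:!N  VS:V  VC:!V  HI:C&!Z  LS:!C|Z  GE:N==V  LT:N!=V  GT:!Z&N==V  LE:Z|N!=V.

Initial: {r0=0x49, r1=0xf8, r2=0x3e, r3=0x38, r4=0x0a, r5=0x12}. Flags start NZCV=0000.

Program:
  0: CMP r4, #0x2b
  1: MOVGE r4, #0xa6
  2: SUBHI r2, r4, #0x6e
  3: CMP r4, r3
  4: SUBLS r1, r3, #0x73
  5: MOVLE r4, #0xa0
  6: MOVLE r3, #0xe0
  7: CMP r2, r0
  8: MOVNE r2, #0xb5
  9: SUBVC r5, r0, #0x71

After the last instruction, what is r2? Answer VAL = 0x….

[0] flags=1000 → (cmp)
[1] flags=1000 GE?F → skip
[2] flags=1000 HI?F → skip
[3] flags=1000 → (cmp)
[4] flags=1000 LS?T → r1=0xc5
[5] flags=1000 LE?T → r4=0xa0
[6] flags=1000 LE?T → r3=0xe0
[7] flags=1000 → (cmp)
[8] flags=1000 NE?T → r2=0xb5
[9] flags=1000 VC?T → r5=0xd8

VAL = 0xb5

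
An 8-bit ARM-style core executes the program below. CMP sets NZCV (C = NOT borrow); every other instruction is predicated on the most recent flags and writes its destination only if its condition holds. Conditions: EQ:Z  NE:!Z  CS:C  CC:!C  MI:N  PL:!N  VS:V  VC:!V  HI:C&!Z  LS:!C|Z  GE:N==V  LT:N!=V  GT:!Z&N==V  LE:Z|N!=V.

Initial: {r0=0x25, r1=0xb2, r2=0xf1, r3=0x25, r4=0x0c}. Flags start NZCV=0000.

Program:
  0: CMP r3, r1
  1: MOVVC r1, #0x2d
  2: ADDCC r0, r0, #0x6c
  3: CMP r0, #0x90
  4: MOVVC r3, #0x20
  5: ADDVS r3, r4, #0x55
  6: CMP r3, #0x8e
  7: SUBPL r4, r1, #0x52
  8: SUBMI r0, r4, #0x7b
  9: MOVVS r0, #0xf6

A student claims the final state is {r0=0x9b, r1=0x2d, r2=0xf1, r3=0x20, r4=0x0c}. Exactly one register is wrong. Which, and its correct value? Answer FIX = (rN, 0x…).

FIX = (r0, 0xf6)

[0] flags=0000 → (cmp)
[1] flags=0000 VC?T → r1=0x2d
[2] flags=0000 CC?T → r0=0x91
[3] flags=0010 → (cmp)
[4] flags=0010 VC?T → r3=0x20
[5] flags=0010 VS?F → skip
[6] flags=1001 → (cmp)
[7] flags=1001 PL?F → skip
[8] flags=1001 MI?T → r0=0x91
[9] flags=1001 VS?T → r0=0xf6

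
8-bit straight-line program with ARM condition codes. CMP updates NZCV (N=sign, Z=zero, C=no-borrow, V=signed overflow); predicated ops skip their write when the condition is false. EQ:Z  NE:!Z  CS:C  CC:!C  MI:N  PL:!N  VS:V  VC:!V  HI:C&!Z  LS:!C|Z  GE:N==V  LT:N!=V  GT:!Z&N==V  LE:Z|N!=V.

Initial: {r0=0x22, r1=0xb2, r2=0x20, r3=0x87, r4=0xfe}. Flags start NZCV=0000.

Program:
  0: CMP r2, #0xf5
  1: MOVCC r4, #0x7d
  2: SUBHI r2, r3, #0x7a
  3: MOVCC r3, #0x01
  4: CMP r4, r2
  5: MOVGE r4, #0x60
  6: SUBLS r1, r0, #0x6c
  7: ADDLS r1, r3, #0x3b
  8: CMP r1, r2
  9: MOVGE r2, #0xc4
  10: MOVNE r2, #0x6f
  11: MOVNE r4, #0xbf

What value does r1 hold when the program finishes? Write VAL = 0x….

[0] flags=0000 → (cmp)
[1] flags=0000 CC?T → r4=0x7d
[2] flags=0000 HI?F → skip
[3] flags=0000 CC?T → r3=0x01
[4] flags=0010 → (cmp)
[5] flags=0010 GE?T → r4=0x60
[6] flags=0010 LS?F → skip
[7] flags=0010 LS?F → skip
[8] flags=1010 → (cmp)
[9] flags=1010 GE?F → skip
[10] flags=1010 NE?T → r2=0x6f
[11] flags=1010 NE?T → r4=0xbf

VAL = 0xb2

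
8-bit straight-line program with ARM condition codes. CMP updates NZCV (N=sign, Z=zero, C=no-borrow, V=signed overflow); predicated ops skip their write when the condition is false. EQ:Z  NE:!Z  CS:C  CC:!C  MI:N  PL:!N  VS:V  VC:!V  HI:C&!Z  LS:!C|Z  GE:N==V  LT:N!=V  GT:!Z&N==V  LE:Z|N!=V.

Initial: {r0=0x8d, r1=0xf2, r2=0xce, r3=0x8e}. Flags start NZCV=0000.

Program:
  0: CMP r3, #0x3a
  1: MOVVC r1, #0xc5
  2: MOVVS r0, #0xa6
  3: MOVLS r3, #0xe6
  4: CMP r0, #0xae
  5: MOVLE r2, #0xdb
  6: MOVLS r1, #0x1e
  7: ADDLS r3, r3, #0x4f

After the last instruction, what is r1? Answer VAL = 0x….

VAL = 0x1e

[0] flags=0011 → (cmp)
[1] flags=0011 VC?F → skip
[2] flags=0011 VS?T → r0=0xa6
[3] flags=0011 LS?F → skip
[4] flags=1000 → (cmp)
[5] flags=1000 LE?T → r2=0xdb
[6] flags=1000 LS?T → r1=0x1e
[7] flags=1000 LS?T → r3=0xdd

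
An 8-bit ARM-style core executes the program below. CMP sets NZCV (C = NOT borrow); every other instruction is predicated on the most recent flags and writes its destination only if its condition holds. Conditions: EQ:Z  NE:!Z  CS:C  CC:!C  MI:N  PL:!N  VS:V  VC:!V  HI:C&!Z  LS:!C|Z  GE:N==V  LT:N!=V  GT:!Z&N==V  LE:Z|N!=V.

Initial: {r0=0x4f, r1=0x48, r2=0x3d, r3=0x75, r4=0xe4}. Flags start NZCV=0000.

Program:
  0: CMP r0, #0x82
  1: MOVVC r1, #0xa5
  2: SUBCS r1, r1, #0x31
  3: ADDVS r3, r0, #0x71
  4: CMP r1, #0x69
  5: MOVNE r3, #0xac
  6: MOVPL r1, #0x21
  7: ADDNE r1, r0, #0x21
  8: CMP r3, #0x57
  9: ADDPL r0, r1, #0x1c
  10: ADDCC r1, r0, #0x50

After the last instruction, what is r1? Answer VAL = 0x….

[0] flags=1001 → (cmp)
[1] flags=1001 VC?F → skip
[2] flags=1001 CS?F → skip
[3] flags=1001 VS?T → r3=0xc0
[4] flags=1000 → (cmp)
[5] flags=1000 NE?T → r3=0xac
[6] flags=1000 PL?F → skip
[7] flags=1000 NE?T → r1=0x70
[8] flags=0011 → (cmp)
[9] flags=0011 PL?T → r0=0x8c
[10] flags=0011 CC?F → skip

VAL = 0x70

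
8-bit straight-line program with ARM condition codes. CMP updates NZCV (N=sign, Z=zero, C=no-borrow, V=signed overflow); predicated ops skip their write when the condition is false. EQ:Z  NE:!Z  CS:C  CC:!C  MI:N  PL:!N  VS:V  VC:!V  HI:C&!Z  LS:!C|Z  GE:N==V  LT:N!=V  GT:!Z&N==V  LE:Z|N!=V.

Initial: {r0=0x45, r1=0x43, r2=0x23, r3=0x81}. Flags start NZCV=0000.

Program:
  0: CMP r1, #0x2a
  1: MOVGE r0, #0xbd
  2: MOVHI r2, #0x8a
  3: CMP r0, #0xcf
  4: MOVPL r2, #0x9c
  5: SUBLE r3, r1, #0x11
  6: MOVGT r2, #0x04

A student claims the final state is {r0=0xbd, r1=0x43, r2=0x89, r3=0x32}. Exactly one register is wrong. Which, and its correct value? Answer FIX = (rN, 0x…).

0: ✓ CMP  NZCV=0010
1: ✓ MOVGE  r0←0xbd
2: ✓ MOVHI  r2←0x8a
3: ✓ CMP  NZCV=1000
4: · MOVPL
5: ✓ SUBLE  r3←0x32
6: · MOVGT

FIX = (r2, 0x8a)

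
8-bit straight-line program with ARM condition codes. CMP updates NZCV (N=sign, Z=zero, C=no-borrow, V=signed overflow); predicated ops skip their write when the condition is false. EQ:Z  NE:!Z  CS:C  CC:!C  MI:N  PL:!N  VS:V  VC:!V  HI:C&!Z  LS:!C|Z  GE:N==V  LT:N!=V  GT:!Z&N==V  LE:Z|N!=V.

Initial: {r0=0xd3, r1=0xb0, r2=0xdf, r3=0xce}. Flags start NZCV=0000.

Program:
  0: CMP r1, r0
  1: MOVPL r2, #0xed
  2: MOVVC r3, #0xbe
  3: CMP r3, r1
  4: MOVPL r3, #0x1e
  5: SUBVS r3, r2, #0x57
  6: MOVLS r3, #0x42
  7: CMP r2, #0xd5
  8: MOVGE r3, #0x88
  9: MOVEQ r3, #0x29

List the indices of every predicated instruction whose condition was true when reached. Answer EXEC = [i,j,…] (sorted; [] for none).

EXEC = [2,4,8]

[0] flags=1000 → (cmp)
[1] flags=1000 PL?F → skip
[2] flags=1000 VC?T → r3=0xbe
[3] flags=0010 → (cmp)
[4] flags=0010 PL?T → r3=0x1e
[5] flags=0010 VS?F → skip
[6] flags=0010 LS?F → skip
[7] flags=0010 → (cmp)
[8] flags=0010 GE?T → r3=0x88
[9] flags=0010 EQ?F → skip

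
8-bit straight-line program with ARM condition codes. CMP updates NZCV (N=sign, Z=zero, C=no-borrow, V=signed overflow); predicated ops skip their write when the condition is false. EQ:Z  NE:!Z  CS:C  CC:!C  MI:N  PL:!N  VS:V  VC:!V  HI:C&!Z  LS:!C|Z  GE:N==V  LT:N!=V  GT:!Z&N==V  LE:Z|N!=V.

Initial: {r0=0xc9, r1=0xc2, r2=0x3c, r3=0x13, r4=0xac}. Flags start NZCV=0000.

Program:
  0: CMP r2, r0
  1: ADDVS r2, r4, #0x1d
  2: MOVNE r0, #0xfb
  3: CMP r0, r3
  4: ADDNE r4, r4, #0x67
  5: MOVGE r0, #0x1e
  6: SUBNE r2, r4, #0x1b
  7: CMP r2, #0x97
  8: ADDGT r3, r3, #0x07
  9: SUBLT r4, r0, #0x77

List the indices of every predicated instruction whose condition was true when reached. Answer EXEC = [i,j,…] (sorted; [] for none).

0: ✓ CMP  NZCV=0000
1: · ADDVS
2: ✓ MOVNE  r0←0xfb
3: ✓ CMP  NZCV=1010
4: ✓ ADDNE  r4←0x13
5: · MOVGE
6: ✓ SUBNE  r2←0xf8
7: ✓ CMP  NZCV=0010
8: ✓ ADDGT  r3←0x1a
9: · SUBLT

EXEC = [2,4,6,8]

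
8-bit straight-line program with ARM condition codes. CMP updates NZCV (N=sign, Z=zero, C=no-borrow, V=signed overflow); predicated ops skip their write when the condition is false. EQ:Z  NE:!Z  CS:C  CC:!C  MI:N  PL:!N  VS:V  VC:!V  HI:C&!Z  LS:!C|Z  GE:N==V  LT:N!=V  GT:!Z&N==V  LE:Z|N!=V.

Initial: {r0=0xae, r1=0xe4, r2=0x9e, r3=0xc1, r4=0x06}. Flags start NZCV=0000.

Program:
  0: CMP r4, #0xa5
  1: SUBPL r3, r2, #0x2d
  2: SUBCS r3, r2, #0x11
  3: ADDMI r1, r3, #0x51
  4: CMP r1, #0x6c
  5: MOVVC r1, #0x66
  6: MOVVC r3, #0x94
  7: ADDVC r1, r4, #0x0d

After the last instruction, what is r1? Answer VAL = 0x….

[0] flags=0000 → (cmp)
[1] flags=0000 PL?T → r3=0x71
[2] flags=0000 CS?F → skip
[3] flags=0000 MI?F → skip
[4] flags=0011 → (cmp)
[5] flags=0011 VC?F → skip
[6] flags=0011 VC?F → skip
[7] flags=0011 VC?F → skip

VAL = 0xe4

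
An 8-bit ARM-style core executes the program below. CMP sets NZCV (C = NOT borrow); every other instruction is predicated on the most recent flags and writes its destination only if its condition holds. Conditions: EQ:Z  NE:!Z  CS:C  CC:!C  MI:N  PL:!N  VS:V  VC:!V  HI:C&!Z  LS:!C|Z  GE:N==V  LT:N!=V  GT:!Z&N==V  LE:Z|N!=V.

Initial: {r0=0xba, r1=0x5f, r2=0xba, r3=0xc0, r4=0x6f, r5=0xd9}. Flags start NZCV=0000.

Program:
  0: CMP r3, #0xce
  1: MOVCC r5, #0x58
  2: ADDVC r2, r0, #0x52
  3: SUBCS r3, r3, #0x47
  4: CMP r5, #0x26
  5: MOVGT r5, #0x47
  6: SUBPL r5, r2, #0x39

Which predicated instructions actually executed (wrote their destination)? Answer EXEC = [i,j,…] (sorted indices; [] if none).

[0] flags=1000 → (cmp)
[1] flags=1000 CC?T → r5=0x58
[2] flags=1000 VC?T → r2=0x0c
[3] flags=1000 CS?F → skip
[4] flags=0010 → (cmp)
[5] flags=0010 GT?T → r5=0x47
[6] flags=0010 PL?T → r5=0xd3

EXEC = [1,2,5,6]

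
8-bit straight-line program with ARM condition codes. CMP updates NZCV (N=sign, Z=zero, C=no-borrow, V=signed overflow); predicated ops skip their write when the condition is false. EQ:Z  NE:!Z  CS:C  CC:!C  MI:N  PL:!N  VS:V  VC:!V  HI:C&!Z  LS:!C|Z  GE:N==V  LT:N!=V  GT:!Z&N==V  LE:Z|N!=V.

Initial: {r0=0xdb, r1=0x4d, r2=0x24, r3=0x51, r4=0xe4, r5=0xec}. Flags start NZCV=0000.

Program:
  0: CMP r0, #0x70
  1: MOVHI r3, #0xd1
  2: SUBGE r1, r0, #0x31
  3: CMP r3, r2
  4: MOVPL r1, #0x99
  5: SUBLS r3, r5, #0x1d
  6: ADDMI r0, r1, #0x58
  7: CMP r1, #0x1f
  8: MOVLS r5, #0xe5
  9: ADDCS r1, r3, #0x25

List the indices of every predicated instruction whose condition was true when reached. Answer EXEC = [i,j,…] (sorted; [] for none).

[0] flags=0011 → (cmp)
[1] flags=0011 HI?T → r3=0xd1
[2] flags=0011 GE?F → skip
[3] flags=1010 → (cmp)
[4] flags=1010 PL?F → skip
[5] flags=1010 LS?F → skip
[6] flags=1010 MI?T → r0=0xa5
[7] flags=0010 → (cmp)
[8] flags=0010 LS?F → skip
[9] flags=0010 CS?T → r1=0xf6

EXEC = [1,6,9]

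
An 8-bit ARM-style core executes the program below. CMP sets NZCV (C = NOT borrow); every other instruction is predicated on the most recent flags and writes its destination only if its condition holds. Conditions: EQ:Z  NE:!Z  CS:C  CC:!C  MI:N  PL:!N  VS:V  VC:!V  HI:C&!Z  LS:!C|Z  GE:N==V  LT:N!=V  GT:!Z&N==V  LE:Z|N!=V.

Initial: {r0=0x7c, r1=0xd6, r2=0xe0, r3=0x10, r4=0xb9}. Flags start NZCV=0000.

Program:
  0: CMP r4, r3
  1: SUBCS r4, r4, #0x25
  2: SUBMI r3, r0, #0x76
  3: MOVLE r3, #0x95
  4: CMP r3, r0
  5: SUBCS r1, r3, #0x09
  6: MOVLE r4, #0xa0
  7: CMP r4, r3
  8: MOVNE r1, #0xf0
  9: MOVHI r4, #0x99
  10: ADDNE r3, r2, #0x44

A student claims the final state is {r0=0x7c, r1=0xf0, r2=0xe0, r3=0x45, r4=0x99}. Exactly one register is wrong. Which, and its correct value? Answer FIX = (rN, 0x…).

[0] flags=1010 → (cmp)
[1] flags=1010 CS?T → r4=0x94
[2] flags=1010 MI?T → r3=0x06
[3] flags=1010 LE?T → r3=0x95
[4] flags=0011 → (cmp)
[5] flags=0011 CS?T → r1=0x8c
[6] flags=0011 LE?T → r4=0xa0
[7] flags=0010 → (cmp)
[8] flags=0010 NE?T → r1=0xf0
[9] flags=0010 HI?T → r4=0x99
[10] flags=0010 NE?T → r3=0x24

FIX = (r3, 0x24)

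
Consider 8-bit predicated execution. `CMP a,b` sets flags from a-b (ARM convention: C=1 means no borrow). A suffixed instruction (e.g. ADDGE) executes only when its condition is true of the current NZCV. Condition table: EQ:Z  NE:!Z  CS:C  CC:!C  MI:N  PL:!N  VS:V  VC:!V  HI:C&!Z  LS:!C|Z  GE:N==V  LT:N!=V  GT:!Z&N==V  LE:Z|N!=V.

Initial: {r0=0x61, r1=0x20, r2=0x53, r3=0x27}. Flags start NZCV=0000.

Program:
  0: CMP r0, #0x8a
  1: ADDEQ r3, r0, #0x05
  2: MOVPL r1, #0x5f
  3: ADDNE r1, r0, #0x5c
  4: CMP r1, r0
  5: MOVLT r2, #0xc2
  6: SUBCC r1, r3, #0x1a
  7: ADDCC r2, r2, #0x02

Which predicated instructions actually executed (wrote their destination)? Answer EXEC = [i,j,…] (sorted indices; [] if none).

EXEC = [3,5]

[0] flags=1001 → (cmp)
[1] flags=1001 EQ?F → skip
[2] flags=1001 PL?F → skip
[3] flags=1001 NE?T → r1=0xbd
[4] flags=0011 → (cmp)
[5] flags=0011 LT?T → r2=0xc2
[6] flags=0011 CC?F → skip
[7] flags=0011 CC?F → skip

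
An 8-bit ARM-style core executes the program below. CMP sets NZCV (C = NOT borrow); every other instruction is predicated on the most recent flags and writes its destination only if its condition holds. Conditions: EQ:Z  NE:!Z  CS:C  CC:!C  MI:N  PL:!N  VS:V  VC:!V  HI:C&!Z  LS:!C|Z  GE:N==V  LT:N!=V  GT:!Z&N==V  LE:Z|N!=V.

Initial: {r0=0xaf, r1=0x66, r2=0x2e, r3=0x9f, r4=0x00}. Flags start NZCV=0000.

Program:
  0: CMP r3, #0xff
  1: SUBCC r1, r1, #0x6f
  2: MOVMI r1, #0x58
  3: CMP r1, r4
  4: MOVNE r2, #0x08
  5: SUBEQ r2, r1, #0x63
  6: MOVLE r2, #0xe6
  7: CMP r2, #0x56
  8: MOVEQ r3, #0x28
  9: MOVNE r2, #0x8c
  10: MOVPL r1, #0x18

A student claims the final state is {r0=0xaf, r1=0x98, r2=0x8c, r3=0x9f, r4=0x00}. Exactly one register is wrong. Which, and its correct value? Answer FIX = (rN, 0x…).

FIX = (r1, 0x58)

0: ✓ CMP  NZCV=1000
1: ✓ SUBCC  r1←0xf7
2: ✓ MOVMI  r1←0x58
3: ✓ CMP  NZCV=0010
4: ✓ MOVNE  r2←0x08
5: · SUBEQ
6: · MOVLE
7: ✓ CMP  NZCV=1000
8: · MOVEQ
9: ✓ MOVNE  r2←0x8c
10: · MOVPL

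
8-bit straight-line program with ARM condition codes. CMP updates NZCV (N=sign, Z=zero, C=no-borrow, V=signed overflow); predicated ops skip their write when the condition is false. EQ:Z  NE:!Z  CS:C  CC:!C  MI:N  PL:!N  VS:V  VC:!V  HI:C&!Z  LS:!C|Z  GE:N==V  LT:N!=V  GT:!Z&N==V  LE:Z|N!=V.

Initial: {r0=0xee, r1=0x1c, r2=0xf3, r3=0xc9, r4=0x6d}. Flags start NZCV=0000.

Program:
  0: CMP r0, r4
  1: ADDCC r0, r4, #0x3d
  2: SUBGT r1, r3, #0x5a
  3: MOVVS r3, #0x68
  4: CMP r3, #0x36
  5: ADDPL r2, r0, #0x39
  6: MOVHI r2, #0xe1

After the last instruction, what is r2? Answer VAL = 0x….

VAL = 0xe1

[0] flags=1010 → (cmp)
[1] flags=1010 CC?F → skip
[2] flags=1010 GT?F → skip
[3] flags=1010 VS?F → skip
[4] flags=1010 → (cmp)
[5] flags=1010 PL?F → skip
[6] flags=1010 HI?T → r2=0xe1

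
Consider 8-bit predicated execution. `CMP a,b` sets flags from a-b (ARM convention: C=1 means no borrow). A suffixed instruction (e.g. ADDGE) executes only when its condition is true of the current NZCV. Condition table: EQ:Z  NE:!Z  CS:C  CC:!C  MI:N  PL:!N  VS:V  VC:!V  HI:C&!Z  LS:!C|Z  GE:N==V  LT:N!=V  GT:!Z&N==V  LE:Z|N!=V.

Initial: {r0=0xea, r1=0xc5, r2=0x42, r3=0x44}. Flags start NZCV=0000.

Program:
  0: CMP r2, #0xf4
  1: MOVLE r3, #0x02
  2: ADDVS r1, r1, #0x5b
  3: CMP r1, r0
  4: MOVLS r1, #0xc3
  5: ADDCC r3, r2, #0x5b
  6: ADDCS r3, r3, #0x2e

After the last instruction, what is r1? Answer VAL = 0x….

[0] flags=0000 → (cmp)
[1] flags=0000 LE?F → skip
[2] flags=0000 VS?F → skip
[3] flags=1000 → (cmp)
[4] flags=1000 LS?T → r1=0xc3
[5] flags=1000 CC?T → r3=0x9d
[6] flags=1000 CS?F → skip

VAL = 0xc3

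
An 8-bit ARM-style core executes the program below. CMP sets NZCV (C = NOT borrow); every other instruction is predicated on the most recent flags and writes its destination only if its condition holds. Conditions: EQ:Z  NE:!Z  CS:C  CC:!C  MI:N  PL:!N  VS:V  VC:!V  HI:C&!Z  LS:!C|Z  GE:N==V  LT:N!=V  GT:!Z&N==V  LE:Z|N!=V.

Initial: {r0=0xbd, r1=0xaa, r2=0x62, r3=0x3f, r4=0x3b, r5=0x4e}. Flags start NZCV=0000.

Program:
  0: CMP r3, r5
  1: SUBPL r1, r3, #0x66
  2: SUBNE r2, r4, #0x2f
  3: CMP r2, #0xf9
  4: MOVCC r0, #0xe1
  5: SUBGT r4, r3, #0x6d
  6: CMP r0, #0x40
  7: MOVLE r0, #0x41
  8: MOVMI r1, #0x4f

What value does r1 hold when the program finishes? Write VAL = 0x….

[0] flags=1000 → (cmp)
[1] flags=1000 PL?F → skip
[2] flags=1000 NE?T → r2=0x0c
[3] flags=0000 → (cmp)
[4] flags=0000 CC?T → r0=0xe1
[5] flags=0000 GT?T → r4=0xd2
[6] flags=1010 → (cmp)
[7] flags=1010 LE?T → r0=0x41
[8] flags=1010 MI?T → r1=0x4f

VAL = 0x4f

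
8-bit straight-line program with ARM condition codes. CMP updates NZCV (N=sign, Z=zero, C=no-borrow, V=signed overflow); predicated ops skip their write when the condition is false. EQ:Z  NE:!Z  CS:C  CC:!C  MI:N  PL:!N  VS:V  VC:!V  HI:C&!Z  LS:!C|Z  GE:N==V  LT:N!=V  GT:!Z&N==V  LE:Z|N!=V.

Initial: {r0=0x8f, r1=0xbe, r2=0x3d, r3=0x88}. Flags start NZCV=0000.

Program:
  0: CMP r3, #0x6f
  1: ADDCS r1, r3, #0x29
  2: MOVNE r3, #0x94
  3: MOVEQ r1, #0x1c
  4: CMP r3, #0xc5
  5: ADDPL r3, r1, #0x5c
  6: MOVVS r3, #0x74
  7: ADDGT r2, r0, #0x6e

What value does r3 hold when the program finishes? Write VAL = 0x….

VAL = 0x94

0: ✓ CMP  NZCV=0011
1: ✓ ADDCS  r1←0xb1
2: ✓ MOVNE  r3←0x94
3: · MOVEQ
4: ✓ CMP  NZCV=1000
5: · ADDPL
6: · MOVVS
7: · ADDGT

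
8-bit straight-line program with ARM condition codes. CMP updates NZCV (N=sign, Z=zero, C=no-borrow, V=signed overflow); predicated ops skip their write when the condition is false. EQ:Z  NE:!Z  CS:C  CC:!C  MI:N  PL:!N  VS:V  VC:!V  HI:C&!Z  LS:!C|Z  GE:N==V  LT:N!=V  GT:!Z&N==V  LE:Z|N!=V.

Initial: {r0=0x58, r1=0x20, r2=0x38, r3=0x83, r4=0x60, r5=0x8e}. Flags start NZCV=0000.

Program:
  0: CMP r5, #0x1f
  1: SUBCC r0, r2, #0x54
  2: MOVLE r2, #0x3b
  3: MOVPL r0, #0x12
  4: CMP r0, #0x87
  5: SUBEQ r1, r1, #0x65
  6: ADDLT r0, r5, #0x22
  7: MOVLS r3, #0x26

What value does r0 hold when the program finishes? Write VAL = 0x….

VAL = 0x12

0: ✓ CMP  NZCV=0011
1: · SUBCC
2: ✓ MOVLE  r2←0x3b
3: ✓ MOVPL  r0←0x12
4: ✓ CMP  NZCV=1001
5: · SUBEQ
6: · ADDLT
7: ✓ MOVLS  r3←0x26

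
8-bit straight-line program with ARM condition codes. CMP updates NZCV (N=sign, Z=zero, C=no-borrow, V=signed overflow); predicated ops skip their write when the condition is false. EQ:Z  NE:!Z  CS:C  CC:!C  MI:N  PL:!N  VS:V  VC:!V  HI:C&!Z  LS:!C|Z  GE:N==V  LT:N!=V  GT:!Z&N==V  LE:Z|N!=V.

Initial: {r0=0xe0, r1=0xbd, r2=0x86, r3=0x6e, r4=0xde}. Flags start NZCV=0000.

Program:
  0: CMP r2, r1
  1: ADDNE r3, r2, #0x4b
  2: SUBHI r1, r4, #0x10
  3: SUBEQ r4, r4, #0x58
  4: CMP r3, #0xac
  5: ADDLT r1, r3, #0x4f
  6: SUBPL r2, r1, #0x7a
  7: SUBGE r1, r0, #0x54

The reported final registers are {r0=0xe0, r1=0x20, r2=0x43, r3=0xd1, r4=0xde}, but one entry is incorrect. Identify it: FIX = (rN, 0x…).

[0] flags=1000 → (cmp)
[1] flags=1000 NE?T → r3=0xd1
[2] flags=1000 HI?F → skip
[3] flags=1000 EQ?F → skip
[4] flags=0010 → (cmp)
[5] flags=0010 LT?F → skip
[6] flags=0010 PL?T → r2=0x43
[7] flags=0010 GE?T → r1=0x8c

FIX = (r1, 0x8c)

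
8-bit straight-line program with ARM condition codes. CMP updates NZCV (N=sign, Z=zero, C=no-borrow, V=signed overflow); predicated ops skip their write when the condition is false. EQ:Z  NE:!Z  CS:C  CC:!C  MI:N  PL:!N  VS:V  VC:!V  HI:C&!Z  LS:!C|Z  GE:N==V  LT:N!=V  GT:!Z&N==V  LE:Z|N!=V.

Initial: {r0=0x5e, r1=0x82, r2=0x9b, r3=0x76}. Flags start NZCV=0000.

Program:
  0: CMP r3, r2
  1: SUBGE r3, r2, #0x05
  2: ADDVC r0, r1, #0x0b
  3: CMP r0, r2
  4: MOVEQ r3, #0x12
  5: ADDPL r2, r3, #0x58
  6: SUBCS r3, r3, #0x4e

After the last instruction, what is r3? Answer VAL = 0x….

0: ✓ CMP  NZCV=1001
1: ✓ SUBGE  r3←0x96
2: · ADDVC
3: ✓ CMP  NZCV=1001
4: · MOVEQ
5: · ADDPL
6: · SUBCS

VAL = 0x96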